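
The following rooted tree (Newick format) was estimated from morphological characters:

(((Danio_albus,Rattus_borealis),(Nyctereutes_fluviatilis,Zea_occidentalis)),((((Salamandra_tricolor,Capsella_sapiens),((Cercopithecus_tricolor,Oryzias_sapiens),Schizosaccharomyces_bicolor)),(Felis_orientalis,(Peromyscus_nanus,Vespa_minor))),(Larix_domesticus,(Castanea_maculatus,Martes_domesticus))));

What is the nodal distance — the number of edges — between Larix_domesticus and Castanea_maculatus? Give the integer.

3

The MRCA of Larix_domesticus and Castanea_maculatus is the node subtending (Larix_domesticus,(Castanea_maculatus,Martes_domesticus)).
From Larix_domesticus up to that node: 1 branch. From Castanea_maculatus up to the same node: 2 branches. Total: 1 + 2 = 3.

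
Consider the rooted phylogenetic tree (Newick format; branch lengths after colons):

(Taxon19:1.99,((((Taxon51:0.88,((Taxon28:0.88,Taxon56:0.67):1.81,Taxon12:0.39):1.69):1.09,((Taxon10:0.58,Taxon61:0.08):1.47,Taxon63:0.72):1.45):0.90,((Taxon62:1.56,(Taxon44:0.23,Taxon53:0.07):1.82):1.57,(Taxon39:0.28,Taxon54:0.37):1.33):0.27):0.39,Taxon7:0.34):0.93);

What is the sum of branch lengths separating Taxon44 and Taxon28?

10.26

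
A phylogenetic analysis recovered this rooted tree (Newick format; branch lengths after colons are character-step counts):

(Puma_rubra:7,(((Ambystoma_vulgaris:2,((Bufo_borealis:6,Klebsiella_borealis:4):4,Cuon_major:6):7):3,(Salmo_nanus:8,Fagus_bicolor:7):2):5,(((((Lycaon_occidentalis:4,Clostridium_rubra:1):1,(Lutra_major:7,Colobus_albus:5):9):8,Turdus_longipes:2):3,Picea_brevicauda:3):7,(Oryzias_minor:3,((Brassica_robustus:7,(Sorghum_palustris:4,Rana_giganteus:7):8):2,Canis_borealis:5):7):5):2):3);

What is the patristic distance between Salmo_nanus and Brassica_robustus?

38

The path runs Salmo_nanus → … → MRCA → … → Brassica_robustus; the MRCA is the node subtending (((Ambystoma_vulgaris,((Bufo_borealis,Klebsiella_borealis),Cuon_major)),(Salmo_nanus,Fagus_bicolor)),(((((Lycaon_occidentalis,Clostridium_rubra),(Lutra_major,Colobus_albus)),Turdus_longipes),Picea_brevicauda),(Oryzias_minor,((Brassica_robustus,(Sorghum_palustris,Rana_giganteus)),Canis_borealis)))).
Branch lengths along that path: 8 + 2 + 5 + 2 + 5 + 7 + 2 + 7 = 38.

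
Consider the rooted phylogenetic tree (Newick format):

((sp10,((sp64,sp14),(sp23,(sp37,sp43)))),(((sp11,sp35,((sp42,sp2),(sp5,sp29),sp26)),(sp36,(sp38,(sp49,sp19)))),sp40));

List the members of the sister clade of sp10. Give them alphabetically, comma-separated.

sp10 attaches to the tree at the node subtending (sp10,((sp64,sp14),(sp23,(sp37,sp43)))).
The other lineage descending from that same node — the sister group — is ((sp64,sp14),(sp23,(sp37,sp43))); its 5 tips in alphabetical order are the answer.

sp14, sp23, sp37, sp43, sp64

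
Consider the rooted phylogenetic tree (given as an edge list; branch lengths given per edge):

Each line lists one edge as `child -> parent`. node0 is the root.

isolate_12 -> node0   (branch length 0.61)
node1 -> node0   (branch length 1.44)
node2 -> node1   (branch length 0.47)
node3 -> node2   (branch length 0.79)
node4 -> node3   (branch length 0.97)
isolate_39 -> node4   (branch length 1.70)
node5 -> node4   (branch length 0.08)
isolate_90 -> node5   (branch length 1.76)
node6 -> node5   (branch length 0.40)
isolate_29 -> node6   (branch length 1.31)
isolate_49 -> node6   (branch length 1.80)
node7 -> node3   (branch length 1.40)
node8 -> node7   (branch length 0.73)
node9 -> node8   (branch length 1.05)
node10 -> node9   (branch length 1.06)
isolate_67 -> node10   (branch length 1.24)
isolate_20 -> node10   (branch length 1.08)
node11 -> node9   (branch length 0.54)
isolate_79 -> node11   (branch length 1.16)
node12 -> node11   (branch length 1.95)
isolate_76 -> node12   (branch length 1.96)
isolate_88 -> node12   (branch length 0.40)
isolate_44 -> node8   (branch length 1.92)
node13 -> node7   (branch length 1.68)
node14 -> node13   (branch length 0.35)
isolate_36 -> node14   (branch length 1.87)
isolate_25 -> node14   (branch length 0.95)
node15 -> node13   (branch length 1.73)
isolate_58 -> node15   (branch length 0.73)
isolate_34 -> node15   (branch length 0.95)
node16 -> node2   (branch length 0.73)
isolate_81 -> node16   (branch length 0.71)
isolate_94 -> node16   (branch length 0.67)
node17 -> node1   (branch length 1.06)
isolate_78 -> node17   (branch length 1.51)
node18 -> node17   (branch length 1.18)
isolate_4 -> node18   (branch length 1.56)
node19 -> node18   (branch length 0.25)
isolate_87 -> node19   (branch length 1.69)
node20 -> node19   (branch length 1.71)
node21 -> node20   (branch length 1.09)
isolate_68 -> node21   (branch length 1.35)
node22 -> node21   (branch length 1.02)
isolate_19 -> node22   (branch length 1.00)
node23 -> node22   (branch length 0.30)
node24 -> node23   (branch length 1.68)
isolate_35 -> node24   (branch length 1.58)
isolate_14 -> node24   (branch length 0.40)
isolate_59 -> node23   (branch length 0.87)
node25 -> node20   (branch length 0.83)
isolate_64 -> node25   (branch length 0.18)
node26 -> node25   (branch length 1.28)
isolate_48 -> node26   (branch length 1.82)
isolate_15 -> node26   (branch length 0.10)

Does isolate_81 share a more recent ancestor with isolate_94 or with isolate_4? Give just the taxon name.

The MRCA of isolate_81 and isolate_94 subtends (isolate_81,isolate_94) (2 taxa).
The MRCA of isolate_81 and isolate_4 subtends ((((isolate_39,(isolate_90,(isolate_29,isolate_49))),((((isolate_67,isolate_20),(isolate_79,(isolate_76,isolate_88))),isolate_44),((isolate_36,isolate_25),(isolate_58,isolate_34)))),(isolate_81,isolate_94)),(isolate_78,(isolate_4,(isolate_87,((isolate_68,(isolate_19,((isolate_35,isolate_14),isolate_59))),(isolate_64,(isolate_48,isolate_15))))))) (27 taxa).
The first is nested inside the second, so isolate_81 shares a more recent common ancestor with isolate_94.

isolate_94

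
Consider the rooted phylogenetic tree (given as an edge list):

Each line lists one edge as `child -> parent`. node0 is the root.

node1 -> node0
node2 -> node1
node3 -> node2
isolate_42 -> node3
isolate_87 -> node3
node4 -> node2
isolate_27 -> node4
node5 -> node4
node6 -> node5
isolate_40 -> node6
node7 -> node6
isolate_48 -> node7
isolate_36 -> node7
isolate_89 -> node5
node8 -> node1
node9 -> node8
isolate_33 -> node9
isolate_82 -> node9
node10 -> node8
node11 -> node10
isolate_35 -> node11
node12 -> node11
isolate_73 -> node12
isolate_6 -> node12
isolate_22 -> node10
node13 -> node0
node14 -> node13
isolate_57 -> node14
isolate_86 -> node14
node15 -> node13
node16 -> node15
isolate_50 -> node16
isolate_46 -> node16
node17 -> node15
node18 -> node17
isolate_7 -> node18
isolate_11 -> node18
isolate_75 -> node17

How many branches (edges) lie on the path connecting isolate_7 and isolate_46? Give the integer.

5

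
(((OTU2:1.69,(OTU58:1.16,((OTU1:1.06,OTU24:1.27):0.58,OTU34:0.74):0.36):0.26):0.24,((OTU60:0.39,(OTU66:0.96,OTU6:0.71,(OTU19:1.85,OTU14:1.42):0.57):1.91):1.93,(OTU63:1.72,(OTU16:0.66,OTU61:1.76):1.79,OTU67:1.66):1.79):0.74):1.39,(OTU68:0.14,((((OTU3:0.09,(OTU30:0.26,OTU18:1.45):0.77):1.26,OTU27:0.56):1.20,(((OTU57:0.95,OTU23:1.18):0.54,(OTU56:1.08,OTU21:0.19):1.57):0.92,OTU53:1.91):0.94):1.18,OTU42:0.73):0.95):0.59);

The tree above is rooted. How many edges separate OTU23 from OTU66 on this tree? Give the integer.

The MRCA of OTU23 and OTU66 is the root of the tree.
From OTU23 up to that node: 7 branches. From OTU66 up to the same node: 5 branches. Total: 7 + 5 = 12.

12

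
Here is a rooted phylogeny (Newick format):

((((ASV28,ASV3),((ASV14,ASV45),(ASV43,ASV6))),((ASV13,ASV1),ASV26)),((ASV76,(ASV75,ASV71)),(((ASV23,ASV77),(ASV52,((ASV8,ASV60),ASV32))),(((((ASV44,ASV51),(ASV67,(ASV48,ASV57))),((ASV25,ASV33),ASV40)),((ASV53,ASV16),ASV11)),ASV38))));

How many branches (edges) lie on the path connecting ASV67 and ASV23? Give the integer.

The MRCA of ASV67 and ASV23 is the node subtending (((ASV23,ASV77),(ASV52,((ASV8,ASV60),ASV32))),(((((ASV44,ASV51),(ASV67,(ASV48,ASV57))),((ASV25,ASV33),ASV40)),((ASV53,ASV16),ASV11)),ASV38)).
From ASV67 up to that node: 6 branches. From ASV23 up to the same node: 3 branches. Total: 6 + 3 = 9.

9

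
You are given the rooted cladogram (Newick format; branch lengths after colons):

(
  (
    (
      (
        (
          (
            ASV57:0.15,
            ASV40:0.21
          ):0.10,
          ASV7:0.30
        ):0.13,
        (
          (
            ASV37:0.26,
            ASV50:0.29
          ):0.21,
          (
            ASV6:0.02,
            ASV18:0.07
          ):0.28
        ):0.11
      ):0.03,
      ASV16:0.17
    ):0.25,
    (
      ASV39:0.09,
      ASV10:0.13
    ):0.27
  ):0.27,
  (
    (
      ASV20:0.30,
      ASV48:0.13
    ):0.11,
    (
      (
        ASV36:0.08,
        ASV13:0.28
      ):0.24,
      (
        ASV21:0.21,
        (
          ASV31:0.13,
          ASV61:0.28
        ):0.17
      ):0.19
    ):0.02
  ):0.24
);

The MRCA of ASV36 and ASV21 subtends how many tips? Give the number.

5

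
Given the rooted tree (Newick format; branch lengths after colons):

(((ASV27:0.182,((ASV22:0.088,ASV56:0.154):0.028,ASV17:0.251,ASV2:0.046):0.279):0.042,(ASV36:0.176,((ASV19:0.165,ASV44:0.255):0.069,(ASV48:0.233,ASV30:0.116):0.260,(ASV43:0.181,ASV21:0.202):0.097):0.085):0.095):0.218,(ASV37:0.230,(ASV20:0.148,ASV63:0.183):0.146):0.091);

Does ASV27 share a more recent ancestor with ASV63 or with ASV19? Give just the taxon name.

ASV19

The MRCA of ASV27 and ASV19 subtends ((ASV27,((ASV22,ASV56),ASV17,ASV2)),(ASV36,((ASV19,ASV44),(ASV48,ASV30),(ASV43,ASV21)))) (12 taxa).
The MRCA of ASV27 and ASV63 is the root, subtending the entire tree (15 taxa).
The first is nested inside the second, so ASV27 shares a more recent common ancestor with ASV19.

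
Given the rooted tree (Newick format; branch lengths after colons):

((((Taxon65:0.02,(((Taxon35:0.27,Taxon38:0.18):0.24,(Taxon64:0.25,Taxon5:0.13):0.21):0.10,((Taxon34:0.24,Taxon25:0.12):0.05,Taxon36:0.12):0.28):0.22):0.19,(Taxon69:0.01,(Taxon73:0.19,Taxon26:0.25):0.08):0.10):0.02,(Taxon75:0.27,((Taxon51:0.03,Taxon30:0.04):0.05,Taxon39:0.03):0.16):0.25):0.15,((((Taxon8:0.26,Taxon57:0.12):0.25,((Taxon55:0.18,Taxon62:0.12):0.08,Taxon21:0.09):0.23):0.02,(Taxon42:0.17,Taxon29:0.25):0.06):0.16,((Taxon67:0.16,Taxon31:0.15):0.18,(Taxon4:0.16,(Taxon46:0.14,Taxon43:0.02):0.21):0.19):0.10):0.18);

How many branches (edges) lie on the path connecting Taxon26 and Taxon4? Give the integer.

The MRCA of Taxon26 and Taxon4 is the root of the tree.
From Taxon26 up to that node: 5 branches. From Taxon4 up to the same node: 4 branches. Total: 5 + 4 = 9.

9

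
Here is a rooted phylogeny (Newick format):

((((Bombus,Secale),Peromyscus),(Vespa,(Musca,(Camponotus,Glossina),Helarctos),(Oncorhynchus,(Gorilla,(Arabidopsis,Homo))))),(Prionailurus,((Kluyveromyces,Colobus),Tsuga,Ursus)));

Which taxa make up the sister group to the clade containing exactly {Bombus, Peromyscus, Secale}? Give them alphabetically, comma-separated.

Arabidopsis, Camponotus, Glossina, Gorilla, Helarctos, Homo, Musca, Oncorhynchus, Vespa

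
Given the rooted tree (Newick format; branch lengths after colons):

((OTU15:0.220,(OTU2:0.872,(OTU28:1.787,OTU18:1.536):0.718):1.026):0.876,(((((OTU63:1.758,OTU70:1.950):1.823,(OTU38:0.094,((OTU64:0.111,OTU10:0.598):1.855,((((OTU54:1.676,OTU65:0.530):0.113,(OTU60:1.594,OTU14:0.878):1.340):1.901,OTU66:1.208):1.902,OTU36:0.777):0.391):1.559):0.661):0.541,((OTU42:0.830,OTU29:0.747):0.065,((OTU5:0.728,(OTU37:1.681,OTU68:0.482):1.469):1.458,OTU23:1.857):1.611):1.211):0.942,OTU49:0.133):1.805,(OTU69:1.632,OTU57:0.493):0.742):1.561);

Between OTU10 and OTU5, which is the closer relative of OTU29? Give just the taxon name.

The MRCA of OTU29 and OTU5 subtends ((OTU42,OTU29),((OTU5,(OTU37,OTU68)),OTU23)) (6 taxa).
The MRCA of OTU29 and OTU10 subtends (((OTU63,OTU70),(OTU38,((OTU64,OTU10),((((OTU54,OTU65),(OTU60,OTU14)),OTU66),OTU36)))),((OTU42,OTU29),((OTU5,(OTU37,OTU68)),OTU23))) (17 taxa).
The first is nested inside the second, so OTU29 shares a more recent common ancestor with OTU5.

OTU5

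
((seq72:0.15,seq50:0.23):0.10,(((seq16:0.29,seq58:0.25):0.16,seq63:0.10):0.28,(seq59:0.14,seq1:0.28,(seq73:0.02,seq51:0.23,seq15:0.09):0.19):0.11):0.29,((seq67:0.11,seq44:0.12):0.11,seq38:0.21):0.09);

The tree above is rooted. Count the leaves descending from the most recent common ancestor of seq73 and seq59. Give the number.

5

The MRCA of seq73 and seq59 is the node subtending (seq59,seq1,(seq73,seq51,seq15)).
That clade contains 5 terminal taxa: seq1, seq15, seq51, seq59, seq73.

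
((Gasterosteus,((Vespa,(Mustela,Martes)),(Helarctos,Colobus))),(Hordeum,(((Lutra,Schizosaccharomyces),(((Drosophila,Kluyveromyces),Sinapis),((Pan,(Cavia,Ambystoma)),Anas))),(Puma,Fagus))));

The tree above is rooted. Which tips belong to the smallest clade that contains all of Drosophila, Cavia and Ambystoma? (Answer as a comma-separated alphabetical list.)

Ambystoma, Anas, Cavia, Drosophila, Kluyveromyces, Pan, Sinapis

Tracing Drosophila: it sits inside (Drosophila,Kluyveromyces).
Tracing Cavia: it sits inside (Cavia,Ambystoma).
Tracing Ambystoma: it sits inside (Cavia,Ambystoma).
The smallest clade enclosing all 3 is (((Drosophila,Kluyveromyces),Sinapis),((Pan,(Cavia,Ambystoma)),Anas)); the answer is its 7 terminal taxa in alphabetical order.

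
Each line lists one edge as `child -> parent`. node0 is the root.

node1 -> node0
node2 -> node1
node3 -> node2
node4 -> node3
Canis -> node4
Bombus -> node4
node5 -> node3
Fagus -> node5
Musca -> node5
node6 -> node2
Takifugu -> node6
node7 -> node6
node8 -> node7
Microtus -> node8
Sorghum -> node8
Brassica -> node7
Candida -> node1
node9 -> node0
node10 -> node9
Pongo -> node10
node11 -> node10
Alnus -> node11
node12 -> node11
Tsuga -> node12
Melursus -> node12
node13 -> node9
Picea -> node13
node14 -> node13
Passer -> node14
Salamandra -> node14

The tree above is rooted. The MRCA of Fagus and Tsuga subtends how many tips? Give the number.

16

The MRCA of Fagus and Tsuga is the root, so the clade is the entire tree.
That clade contains 16 terminal taxa: Alnus, Bombus, Brassica, Candida, Canis, Fagus, Melursus, Microtus, Musca, Passer, Picea, Pongo, Salamandra, Sorghum, Takifugu, Tsuga.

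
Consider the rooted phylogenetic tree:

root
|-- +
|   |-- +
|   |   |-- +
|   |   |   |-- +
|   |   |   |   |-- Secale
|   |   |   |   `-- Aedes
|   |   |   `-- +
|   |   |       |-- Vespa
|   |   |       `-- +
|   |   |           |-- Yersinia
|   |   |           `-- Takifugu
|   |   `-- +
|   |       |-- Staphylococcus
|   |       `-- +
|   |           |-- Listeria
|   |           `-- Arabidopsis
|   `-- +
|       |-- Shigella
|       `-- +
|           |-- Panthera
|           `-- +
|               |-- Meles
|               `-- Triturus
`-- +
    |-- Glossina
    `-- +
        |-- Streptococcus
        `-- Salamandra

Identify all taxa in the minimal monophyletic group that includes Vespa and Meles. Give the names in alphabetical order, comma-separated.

Aedes, Arabidopsis, Listeria, Meles, Panthera, Secale, Shigella, Staphylococcus, Takifugu, Triturus, Vespa, Yersinia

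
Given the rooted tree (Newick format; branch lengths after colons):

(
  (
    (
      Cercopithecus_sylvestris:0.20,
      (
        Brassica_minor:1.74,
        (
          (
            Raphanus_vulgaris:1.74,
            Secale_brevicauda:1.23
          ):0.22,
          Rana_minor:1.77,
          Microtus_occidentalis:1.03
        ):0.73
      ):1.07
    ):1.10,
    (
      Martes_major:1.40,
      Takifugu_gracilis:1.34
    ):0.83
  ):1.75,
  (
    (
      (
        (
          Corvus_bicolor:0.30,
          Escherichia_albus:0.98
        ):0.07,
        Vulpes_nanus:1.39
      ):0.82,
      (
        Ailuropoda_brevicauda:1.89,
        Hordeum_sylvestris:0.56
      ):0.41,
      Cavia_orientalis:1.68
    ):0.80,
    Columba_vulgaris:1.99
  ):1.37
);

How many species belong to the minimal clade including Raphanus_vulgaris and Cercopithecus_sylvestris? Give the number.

6

The MRCA of Raphanus_vulgaris and Cercopithecus_sylvestris is the node subtending (Cercopithecus_sylvestris,(Brassica_minor,((Raphanus_vulgaris,Secale_brevicauda),Rana_minor,Microtus_occidentalis))).
That clade contains 6 terminal taxa: Brassica_minor, Cercopithecus_sylvestris, Microtus_occidentalis, Rana_minor, Raphanus_vulgaris, Secale_brevicauda.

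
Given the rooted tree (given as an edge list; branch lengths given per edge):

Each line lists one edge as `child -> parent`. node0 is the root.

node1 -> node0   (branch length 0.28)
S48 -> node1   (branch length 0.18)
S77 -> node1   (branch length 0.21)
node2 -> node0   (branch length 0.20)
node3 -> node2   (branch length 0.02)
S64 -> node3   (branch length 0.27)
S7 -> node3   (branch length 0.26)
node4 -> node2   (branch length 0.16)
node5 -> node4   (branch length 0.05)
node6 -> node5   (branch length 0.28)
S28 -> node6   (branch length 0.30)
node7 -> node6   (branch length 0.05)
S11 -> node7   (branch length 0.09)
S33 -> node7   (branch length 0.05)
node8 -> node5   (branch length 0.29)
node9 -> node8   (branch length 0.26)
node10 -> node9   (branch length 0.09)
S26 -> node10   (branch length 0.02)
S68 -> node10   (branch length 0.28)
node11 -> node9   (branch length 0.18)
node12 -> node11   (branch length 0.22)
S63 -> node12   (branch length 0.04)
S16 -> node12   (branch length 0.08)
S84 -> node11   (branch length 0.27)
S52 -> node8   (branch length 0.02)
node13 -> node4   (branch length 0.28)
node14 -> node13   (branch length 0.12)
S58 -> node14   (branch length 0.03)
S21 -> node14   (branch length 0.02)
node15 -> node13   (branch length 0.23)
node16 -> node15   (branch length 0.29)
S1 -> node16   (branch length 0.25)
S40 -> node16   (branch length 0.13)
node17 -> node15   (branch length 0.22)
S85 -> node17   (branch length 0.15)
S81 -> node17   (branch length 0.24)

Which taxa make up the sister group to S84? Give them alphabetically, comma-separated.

S84 attaches to the tree at the node subtending ((S63,S16),S84).
The other lineage descending from that same node — the sister group — is (S63,S16); its 2 tips in alphabetical order are the answer.

S16, S63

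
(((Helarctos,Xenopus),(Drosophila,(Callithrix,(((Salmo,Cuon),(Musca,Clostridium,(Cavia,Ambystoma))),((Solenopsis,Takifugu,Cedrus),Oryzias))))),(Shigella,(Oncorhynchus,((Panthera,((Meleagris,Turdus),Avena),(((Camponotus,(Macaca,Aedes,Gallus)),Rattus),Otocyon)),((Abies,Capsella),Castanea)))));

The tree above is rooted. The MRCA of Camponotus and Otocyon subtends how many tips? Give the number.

6

The MRCA of Camponotus and Otocyon is the node subtending (((Camponotus,(Macaca,Aedes,Gallus)),Rattus),Otocyon).
That clade contains 6 terminal taxa: Aedes, Camponotus, Gallus, Macaca, Otocyon, Rattus.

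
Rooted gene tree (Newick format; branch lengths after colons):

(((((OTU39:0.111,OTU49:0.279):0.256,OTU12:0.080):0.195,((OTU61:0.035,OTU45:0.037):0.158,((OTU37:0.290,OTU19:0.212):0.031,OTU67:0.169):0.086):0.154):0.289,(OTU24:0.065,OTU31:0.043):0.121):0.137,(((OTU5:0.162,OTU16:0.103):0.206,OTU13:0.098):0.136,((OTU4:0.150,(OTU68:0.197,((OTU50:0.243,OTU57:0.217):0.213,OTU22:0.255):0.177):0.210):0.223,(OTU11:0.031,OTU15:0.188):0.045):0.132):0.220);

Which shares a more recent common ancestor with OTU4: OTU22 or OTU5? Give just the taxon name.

OTU22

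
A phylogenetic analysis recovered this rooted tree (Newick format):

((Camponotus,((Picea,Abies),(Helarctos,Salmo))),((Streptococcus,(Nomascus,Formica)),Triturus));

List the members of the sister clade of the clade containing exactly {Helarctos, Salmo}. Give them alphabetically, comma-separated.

The clade containing exactly {Helarctos, Salmo} attaches to the tree at the node subtending ((Picea,Abies),(Helarctos,Salmo)).
The other lineage descending from that same node — the sister group — is (Picea,Abies); its 2 tips in alphabetical order are the answer.

Abies, Picea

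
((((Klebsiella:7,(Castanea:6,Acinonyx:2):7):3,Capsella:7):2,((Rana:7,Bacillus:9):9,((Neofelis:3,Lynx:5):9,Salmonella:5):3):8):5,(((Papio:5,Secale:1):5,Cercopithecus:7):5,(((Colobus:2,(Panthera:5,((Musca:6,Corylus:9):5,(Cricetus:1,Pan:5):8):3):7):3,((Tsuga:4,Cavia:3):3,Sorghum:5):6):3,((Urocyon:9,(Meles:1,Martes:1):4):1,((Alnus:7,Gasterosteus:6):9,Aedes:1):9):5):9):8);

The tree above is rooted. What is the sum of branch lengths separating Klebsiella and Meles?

The path runs Klebsiella → … → MRCA → … → Meles; the MRCA is the root of the tree.
Branch lengths along that path: 7 + 3 + 2 + 5 + 8 + 9 + 5 + 1 + 4 + 1 = 45.

45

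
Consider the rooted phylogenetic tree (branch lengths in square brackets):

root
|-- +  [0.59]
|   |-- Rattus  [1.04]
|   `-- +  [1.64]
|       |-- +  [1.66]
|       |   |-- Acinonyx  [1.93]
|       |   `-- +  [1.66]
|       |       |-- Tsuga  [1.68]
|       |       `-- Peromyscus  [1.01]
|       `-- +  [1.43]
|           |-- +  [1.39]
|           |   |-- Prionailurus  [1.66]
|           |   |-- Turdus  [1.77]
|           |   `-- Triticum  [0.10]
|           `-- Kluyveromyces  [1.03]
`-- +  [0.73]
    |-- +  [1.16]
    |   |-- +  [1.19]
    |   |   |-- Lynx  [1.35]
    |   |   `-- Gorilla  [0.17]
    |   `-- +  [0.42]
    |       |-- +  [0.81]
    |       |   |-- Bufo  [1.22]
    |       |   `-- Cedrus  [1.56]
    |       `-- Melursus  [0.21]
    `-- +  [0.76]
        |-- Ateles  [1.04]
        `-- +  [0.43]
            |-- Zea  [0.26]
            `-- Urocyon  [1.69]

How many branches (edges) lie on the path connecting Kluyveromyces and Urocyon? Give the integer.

The MRCA of Kluyveromyces and Urocyon is the root of the tree.
From Kluyveromyces up to that node: 4 branches. From Urocyon up to the same node: 4 branches. Total: 4 + 4 = 8.

8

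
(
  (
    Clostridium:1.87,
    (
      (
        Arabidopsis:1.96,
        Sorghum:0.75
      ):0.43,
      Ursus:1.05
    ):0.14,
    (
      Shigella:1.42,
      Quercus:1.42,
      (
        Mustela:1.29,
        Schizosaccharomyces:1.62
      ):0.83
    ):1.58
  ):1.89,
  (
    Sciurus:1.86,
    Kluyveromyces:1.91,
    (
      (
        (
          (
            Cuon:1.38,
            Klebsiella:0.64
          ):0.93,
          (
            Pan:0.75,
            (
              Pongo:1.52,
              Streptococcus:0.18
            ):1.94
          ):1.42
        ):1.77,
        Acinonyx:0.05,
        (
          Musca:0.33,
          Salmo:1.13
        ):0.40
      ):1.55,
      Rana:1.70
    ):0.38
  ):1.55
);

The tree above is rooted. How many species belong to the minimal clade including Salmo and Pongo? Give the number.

8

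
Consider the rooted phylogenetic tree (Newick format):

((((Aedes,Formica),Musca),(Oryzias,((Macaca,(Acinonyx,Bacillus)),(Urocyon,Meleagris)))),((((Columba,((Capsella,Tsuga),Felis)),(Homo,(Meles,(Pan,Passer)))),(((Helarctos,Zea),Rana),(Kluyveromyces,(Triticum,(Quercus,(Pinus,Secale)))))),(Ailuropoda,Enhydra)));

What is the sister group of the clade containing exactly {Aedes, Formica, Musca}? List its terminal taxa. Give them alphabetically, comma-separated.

Acinonyx, Bacillus, Macaca, Meleagris, Oryzias, Urocyon

The clade containing exactly {Aedes, Formica, Musca} attaches to the tree at the node subtending (((Aedes,Formica),Musca),(Oryzias,((Macaca,(Acinonyx,Bacillus)),(Urocyon,Meleagris)))).
The other lineage descending from that same node — the sister group — is (Oryzias,((Macaca,(Acinonyx,Bacillus)),(Urocyon,Meleagris))); its 6 tips in alphabetical order are the answer.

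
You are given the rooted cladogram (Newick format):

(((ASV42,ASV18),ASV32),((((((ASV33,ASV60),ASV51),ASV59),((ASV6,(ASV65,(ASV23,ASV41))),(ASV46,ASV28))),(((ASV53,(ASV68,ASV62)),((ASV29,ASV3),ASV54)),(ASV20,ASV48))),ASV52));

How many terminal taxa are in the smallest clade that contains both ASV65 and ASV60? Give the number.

The MRCA of ASV65 and ASV60 is the node subtending ((((ASV33,ASV60),ASV51),ASV59),((ASV6,(ASV65,(ASV23,ASV41))),(ASV46,ASV28))).
That clade contains 10 terminal taxa: ASV23, ASV28, ASV33, ASV41, ASV46, ASV51, ASV59, ASV6, ASV60, ASV65.

10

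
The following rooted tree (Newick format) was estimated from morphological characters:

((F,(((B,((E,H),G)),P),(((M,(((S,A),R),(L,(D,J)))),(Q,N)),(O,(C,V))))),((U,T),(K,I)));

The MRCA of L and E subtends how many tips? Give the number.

17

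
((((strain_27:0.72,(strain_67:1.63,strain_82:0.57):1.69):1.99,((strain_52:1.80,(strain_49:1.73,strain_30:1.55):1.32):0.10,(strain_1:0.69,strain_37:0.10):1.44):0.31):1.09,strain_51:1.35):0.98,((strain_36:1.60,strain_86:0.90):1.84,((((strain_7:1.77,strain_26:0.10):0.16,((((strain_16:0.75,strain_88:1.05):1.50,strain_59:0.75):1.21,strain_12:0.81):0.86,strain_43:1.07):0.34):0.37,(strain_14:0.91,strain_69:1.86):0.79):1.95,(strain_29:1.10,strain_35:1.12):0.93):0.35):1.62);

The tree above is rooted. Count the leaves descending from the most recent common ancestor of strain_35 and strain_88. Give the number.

The MRCA of strain_35 and strain_88 is the node subtending ((((strain_7,strain_26),((((strain_16,strain_88),strain_59),strain_12),strain_43)),(strain_14,strain_69)),(strain_29,strain_35)).
That clade contains 11 terminal taxa: strain_12, strain_14, strain_16, strain_26, strain_29, strain_35, strain_43, strain_59, strain_69, strain_7, strain_88.

11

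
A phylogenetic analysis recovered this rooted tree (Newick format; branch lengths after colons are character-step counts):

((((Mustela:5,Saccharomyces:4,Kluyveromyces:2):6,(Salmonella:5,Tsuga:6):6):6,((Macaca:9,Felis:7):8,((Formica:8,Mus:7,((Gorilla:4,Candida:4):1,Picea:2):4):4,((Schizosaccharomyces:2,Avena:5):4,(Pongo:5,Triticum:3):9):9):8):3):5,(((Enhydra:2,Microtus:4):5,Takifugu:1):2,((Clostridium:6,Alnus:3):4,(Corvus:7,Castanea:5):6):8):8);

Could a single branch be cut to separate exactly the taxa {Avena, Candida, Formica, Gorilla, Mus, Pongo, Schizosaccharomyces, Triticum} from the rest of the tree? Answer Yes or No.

No

The MRCA of the listed taxa subtends ((Formica,Mus,((Gorilla,Candida),Picea)),((Schizosaccharomyces,Avena),(Pongo,Triticum))).
That clade also contains Picea, which is not in the proposed group, so the group is not monophyletic.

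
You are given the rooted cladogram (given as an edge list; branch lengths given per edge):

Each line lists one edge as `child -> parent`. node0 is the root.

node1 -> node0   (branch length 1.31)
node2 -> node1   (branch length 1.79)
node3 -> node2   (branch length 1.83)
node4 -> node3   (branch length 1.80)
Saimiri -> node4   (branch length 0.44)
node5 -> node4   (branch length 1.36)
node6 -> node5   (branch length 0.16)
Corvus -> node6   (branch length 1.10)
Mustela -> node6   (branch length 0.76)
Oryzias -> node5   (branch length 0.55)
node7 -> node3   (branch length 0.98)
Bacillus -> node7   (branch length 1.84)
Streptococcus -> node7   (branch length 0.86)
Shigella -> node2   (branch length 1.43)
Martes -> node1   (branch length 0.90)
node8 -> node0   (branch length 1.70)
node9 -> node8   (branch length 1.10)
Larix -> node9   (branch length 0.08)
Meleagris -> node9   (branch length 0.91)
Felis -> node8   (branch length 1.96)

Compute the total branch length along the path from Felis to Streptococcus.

The path runs Felis → … → MRCA → … → Streptococcus; the MRCA is the root of the tree.
Branch lengths along that path: 1.96 + 1.70 + 1.31 + 1.79 + 1.83 + 0.98 + 0.86 = 10.43.

10.43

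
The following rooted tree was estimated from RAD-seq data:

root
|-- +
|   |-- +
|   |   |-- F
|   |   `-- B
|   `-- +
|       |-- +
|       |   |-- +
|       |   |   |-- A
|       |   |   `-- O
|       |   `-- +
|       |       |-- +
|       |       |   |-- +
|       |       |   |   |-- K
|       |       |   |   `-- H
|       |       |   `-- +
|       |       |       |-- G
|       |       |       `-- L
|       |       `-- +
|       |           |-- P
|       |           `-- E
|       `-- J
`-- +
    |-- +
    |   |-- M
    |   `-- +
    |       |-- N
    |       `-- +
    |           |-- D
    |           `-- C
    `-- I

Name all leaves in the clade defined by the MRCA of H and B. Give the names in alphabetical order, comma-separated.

Tracing H: it sits inside (K,H).
Tracing B: it sits inside (F,B).
The smallest clade enclosing both is ((F,B),(((A,O),(((K,H),(G,L)),(P,E))),J)); the answer is its 11 terminal taxa in alphabetical order.

A, B, E, F, G, H, J, K, L, O, P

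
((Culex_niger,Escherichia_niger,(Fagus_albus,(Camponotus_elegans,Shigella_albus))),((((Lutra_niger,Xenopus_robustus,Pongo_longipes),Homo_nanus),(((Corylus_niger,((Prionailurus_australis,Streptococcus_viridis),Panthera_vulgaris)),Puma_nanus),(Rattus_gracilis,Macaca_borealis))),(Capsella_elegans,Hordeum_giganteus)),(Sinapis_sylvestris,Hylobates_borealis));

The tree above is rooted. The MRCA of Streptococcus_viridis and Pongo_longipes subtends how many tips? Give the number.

11

The MRCA of Streptococcus_viridis and Pongo_longipes is the node subtending (((Lutra_niger,Xenopus_robustus,Pongo_longipes),Homo_nanus),(((Corylus_niger,((Prionailurus_australis,Streptococcus_viridis),Panthera_vulgaris)),Puma_nanus),(Rattus_gracilis,Macaca_borealis))).
That clade contains 11 terminal taxa: Corylus_niger, Homo_nanus, Lutra_niger, Macaca_borealis, Panthera_vulgaris, Pongo_longipes, Prionailurus_australis, Puma_nanus, Rattus_gracilis, Streptococcus_viridis, Xenopus_robustus.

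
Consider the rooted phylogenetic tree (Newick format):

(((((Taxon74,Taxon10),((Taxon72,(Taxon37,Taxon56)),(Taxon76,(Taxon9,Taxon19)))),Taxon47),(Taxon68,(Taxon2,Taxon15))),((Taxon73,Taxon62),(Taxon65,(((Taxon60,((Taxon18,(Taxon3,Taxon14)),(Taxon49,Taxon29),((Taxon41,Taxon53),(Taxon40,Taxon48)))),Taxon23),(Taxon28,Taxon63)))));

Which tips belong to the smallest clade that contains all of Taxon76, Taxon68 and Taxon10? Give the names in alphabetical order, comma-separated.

Taxon10, Taxon15, Taxon19, Taxon2, Taxon37, Taxon47, Taxon56, Taxon68, Taxon72, Taxon74, Taxon76, Taxon9

Tracing Taxon76: it sits inside (Taxon76,(Taxon9,Taxon19)).
Tracing Taxon68: it sits inside (Taxon68,(Taxon2,Taxon15)).
Tracing Taxon10: it sits inside (Taxon74,Taxon10).
The smallest clade enclosing all 3 is ((((Taxon74,Taxon10),((Taxon72,(Taxon37,Taxon56)),(Taxon76,(Taxon9,Taxon19)))),Taxon47),(Taxon68,(Taxon2,Taxon15))); the answer is its 12 terminal taxa in alphabetical order.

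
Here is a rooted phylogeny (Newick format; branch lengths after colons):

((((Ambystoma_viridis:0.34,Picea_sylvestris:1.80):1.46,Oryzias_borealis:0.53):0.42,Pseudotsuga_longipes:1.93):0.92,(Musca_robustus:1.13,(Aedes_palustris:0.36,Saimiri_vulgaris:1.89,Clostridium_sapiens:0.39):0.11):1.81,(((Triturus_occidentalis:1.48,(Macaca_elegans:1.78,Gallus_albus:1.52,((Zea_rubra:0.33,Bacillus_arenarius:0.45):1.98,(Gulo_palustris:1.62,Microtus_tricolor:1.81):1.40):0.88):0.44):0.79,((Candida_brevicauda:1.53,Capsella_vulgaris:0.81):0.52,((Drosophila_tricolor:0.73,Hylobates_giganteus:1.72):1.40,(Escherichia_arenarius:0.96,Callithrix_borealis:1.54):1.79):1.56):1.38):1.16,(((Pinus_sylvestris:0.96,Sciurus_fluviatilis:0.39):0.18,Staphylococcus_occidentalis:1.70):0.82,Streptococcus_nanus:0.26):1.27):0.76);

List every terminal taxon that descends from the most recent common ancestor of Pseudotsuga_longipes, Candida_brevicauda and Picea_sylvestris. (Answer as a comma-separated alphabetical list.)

Aedes_palustris, Ambystoma_viridis, Bacillus_arenarius, Callithrix_borealis, Candida_brevicauda, Capsella_vulgaris, Clostridium_sapiens, Drosophila_tricolor, Escherichia_arenarius, Gallus_albus, Gulo_palustris, Hylobates_giganteus, Macaca_elegans, Microtus_tricolor, Musca_robustus, Oryzias_borealis, Picea_sylvestris, Pinus_sylvestris, Pseudotsuga_longipes, Saimiri_vulgaris, Sciurus_fluviatilis, Staphylococcus_occidentalis, Streptococcus_nanus, Triturus_occidentalis, Zea_rubra

Tracing Pseudotsuga_longipes: it sits inside (((Ambystoma_viridis,Picea_sylvestris),Oryzias_borealis),Pseudotsuga_longipes).
Tracing Candida_brevicauda: it sits inside (Candida_brevicauda,Capsella_vulgaris).
Tracing Picea_sylvestris: it sits inside (Ambystoma_viridis,Picea_sylvestris).
The smallest clade enclosing all 3 is the whole tree (their MRCA is the root), so the answer is all 25 tips in alphabetical order.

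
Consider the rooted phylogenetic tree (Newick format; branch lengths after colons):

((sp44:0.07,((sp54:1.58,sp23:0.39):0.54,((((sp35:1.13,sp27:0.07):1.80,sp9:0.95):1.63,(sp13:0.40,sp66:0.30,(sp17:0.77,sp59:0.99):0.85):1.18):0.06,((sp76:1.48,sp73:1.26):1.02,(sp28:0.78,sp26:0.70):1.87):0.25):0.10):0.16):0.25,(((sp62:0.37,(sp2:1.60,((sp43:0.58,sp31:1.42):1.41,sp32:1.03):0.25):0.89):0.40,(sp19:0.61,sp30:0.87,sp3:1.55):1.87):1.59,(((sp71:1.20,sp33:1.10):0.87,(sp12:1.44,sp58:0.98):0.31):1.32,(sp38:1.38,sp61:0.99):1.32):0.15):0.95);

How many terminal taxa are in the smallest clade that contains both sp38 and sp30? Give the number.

The MRCA of sp38 and sp30 is the node subtending (((sp62,(sp2,((sp43,sp31),sp32))),(sp19,sp30,sp3)),(((sp71,sp33),(sp12,sp58)),(sp38,sp61))).
That clade contains 14 terminal taxa: sp12, sp19, sp2, sp3, sp30, sp31, sp32, sp33, sp38, sp43, sp58, sp61, sp62, sp71.

14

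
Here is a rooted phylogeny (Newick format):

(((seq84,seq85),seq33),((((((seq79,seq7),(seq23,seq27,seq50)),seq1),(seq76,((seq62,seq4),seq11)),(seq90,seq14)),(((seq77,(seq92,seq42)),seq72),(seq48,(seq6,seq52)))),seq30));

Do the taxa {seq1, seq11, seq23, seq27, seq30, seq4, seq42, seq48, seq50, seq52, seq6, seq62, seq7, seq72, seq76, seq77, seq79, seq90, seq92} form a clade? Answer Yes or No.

The MRCA of the listed taxa subtends ((((((seq79,seq7),(seq23,seq27,seq50)),seq1),(seq76,((seq62,seq4),seq11)),(seq90,seq14)),(((seq77,(seq92,seq42)),seq72),(seq48,(seq6,seq52)))),seq30).
That clade also contains seq14, which is not in the proposed group, so the group is not monophyletic.

No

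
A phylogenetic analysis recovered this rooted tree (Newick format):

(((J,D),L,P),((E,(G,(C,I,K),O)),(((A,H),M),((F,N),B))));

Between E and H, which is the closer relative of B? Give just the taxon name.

The MRCA of B and H subtends (((A,H),M),((F,N),B)) (6 taxa).
The MRCA of B and E subtends ((E,(G,(C,I,K),O)),(((A,H),M),((F,N),B))) (12 taxa).
The first is nested inside the second, so B shares a more recent common ancestor with H.

H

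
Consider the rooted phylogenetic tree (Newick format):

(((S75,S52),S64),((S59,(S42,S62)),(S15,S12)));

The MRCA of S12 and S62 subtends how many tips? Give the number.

The MRCA of S12 and S62 is the node subtending ((S59,(S42,S62)),(S15,S12)).
That clade contains 5 terminal taxa: S12, S15, S42, S59, S62.

5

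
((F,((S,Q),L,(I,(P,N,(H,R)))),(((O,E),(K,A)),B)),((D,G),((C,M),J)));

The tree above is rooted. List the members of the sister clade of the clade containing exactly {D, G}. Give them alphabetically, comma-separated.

C, J, M

The clade containing exactly {D, G} attaches to the tree at the node subtending ((D,G),((C,M),J)).
The other lineage descending from that same node — the sister group — is ((C,M),J); its 3 tips in alphabetical order are the answer.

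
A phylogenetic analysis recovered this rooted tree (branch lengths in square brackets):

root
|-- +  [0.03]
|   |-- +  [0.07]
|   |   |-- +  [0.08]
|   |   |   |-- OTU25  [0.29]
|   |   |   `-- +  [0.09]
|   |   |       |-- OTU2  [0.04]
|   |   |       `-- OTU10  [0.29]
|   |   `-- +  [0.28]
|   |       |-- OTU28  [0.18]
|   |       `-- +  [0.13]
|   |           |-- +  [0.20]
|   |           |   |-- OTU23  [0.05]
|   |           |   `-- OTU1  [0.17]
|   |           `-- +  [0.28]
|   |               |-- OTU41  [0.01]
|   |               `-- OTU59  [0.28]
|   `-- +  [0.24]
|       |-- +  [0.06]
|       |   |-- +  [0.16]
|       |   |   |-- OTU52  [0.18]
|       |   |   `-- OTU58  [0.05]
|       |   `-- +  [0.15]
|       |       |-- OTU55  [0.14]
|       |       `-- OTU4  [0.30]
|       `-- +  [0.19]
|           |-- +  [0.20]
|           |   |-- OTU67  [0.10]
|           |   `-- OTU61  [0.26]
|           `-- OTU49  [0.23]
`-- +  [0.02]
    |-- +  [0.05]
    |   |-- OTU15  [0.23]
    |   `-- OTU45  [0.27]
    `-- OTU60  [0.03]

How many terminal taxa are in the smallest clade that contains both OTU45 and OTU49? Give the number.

18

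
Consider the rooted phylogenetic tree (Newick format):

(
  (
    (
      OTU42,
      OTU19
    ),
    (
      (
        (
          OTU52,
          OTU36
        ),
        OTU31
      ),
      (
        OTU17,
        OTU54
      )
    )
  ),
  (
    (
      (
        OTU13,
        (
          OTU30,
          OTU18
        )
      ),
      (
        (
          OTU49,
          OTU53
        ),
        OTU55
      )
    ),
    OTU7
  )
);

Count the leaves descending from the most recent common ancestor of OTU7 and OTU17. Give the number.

The MRCA of OTU7 and OTU17 is the root, so the clade is the entire tree.
That clade contains 14 terminal taxa: OTU13, OTU17, OTU18, OTU19, OTU30, OTU31, OTU36, OTU42, OTU49, OTU52, OTU53, OTU54, OTU55, OTU7.

14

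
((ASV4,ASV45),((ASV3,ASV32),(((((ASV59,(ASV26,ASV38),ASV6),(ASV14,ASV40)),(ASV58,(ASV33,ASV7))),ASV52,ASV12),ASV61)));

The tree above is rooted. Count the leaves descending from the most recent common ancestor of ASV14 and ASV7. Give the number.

The MRCA of ASV14 and ASV7 is the node subtending (((ASV59,(ASV26,ASV38),ASV6),(ASV14,ASV40)),(ASV58,(ASV33,ASV7))).
That clade contains 9 terminal taxa: ASV14, ASV26, ASV33, ASV38, ASV40, ASV58, ASV59, ASV6, ASV7.

9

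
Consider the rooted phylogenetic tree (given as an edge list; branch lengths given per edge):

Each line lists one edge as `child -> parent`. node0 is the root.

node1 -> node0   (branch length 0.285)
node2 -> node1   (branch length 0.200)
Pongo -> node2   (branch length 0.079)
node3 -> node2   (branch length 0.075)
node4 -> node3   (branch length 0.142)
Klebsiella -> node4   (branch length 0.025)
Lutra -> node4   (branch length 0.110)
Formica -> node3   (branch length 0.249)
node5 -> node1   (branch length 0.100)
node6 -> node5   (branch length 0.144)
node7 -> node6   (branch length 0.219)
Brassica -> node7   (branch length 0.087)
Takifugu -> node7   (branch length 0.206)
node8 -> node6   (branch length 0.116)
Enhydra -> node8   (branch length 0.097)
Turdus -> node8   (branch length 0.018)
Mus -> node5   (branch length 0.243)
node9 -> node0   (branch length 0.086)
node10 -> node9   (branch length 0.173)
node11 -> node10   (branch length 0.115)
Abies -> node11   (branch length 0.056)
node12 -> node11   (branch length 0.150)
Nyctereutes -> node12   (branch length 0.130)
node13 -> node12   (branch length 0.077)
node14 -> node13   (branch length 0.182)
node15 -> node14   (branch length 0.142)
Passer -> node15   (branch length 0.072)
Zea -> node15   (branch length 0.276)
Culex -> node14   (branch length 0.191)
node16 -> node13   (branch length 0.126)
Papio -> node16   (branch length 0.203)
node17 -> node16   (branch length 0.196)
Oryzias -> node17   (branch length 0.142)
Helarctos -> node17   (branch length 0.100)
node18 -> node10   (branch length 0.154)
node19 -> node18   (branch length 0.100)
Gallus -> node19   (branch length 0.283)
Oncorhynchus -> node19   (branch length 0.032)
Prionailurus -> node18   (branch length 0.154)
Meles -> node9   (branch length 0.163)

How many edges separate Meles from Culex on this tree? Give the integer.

The MRCA of Meles and Culex is the node subtending (((Abies,(Nyctereutes,(((Passer,Zea),Culex),(Papio,(Oryzias,Helarctos))))),((Gallus,Oncorhynchus),Prionailurus)),Meles).
From Meles up to that node: 1 branch. From Culex up to the same node: 6 branches. Total: 1 + 6 = 7.

7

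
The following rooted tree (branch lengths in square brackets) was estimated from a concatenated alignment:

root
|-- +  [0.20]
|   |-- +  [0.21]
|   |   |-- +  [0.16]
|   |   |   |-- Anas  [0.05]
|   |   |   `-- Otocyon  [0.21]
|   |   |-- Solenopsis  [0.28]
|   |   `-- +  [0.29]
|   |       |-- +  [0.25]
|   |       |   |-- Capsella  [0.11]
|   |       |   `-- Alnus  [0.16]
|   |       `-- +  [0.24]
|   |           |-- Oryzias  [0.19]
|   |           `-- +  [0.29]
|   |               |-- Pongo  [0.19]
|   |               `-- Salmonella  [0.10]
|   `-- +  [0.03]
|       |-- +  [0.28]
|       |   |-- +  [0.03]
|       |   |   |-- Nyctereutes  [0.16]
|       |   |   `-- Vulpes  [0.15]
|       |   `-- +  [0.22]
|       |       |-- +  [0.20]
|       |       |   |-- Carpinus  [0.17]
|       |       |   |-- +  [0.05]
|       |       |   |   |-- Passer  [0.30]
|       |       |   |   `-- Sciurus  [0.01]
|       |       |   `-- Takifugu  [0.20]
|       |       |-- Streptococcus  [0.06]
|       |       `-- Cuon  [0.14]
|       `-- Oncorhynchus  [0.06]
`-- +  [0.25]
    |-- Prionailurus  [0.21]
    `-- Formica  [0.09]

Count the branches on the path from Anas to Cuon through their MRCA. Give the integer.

The MRCA of Anas and Cuon is the node subtending (((Anas,Otocyon),Solenopsis,((Capsella,Alnus),(Oryzias,(Pongo,Salmonella)))),(((Nyctereutes,Vulpes),((Carpinus,(Passer,Sciurus),Takifugu),Streptococcus,Cuon)),Oncorhynchus)).
From Anas up to that node: 3 branches. From Cuon up to the same node: 4 branches. Total: 3 + 4 = 7.

7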